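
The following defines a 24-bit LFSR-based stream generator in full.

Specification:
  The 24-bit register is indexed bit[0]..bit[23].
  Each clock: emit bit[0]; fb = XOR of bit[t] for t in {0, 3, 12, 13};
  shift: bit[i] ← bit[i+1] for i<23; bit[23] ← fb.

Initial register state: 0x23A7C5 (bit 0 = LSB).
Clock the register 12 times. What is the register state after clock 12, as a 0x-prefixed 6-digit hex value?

reg_0 = 0x23A7C5
clock 1: out=1, reg = 0x11D3E2
clock 2: out=0, reg = 0x88E9F1
clock 3: out=1, reg = 0x4474F8
clock 4: out=0, reg = 0xA23A7C
clock 5: out=0, reg = 0xD11D3E
clock 6: out=0, reg = 0x688E9F
clock 7: out=1, reg = 0x34474F
clock 8: out=1, reg = 0x1A23A7
clock 9: out=1, reg = 0x0D11D3
clock 10: out=1, reg = 0x0688E9
clock 11: out=1, reg = 0x034474
clock 12: out=0, reg = 0x01A23A

0x01A23A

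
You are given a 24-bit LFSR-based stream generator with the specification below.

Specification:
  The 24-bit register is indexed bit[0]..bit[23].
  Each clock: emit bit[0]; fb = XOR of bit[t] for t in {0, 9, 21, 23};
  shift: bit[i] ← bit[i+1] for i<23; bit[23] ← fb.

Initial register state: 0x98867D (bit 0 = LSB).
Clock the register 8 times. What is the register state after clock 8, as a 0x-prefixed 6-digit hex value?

0x919886

reg_0 = 0x98867D
clock 1: out=1, reg = 0xCC433E
clock 2: out=0, reg = 0x66219F
clock 3: out=1, reg = 0x3310CF
clock 4: out=1, reg = 0x198867
clock 5: out=1, reg = 0x8CC433
clock 6: out=1, reg = 0x466219
clock 7: out=1, reg = 0x23310C
clock 8: out=0, reg = 0x919886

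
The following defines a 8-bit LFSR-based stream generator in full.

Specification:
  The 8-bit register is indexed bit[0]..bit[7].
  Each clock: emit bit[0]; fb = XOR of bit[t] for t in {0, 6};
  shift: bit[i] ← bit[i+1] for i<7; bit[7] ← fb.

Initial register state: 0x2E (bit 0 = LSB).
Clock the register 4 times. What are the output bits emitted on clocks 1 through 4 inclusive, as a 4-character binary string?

reg_0 = 0x2E
clock 1: out=0, reg = 0x17
clock 2: out=1, reg = 0x8B
clock 3: out=1, reg = 0xC5
clock 4: out=1, reg = 0x62

0111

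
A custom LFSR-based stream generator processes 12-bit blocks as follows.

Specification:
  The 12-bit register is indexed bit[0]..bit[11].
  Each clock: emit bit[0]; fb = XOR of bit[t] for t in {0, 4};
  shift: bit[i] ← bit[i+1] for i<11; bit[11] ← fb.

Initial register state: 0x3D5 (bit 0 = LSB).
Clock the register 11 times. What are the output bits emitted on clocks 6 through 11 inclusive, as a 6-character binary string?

011110

reg_0 = 0x3D5
clock 1: out=1, reg = 0x1EA
clock 2: out=0, reg = 0x0F5
clock 3: out=1, reg = 0x07A
clock 4: out=0, reg = 0x83D
clock 5: out=1, reg = 0x41E
clock 6: out=0, reg = 0xA0F
clock 7: out=1, reg = 0xD07
clock 8: out=1, reg = 0xE83
clock 9: out=1, reg = 0xF41
clock 10: out=1, reg = 0xFA0
clock 11: out=0, reg = 0x7D0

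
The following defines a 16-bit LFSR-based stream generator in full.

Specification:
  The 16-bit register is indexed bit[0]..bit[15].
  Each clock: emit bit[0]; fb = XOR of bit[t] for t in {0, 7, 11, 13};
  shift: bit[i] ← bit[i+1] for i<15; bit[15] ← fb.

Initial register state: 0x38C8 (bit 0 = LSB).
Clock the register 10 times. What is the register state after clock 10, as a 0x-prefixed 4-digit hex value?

reg_0 = 0x38C8
clock 1: out=0, reg = 0x9C64
clock 2: out=0, reg = 0xCE32
clock 3: out=0, reg = 0xE719
clock 4: out=1, reg = 0x738C
clock 5: out=0, reg = 0x39C6
clock 6: out=0, reg = 0x9CE3
clock 7: out=1, reg = 0xCE71
clock 8: out=1, reg = 0x6738
clock 9: out=0, reg = 0xB39C
clock 10: out=0, reg = 0x59CE

0x59CE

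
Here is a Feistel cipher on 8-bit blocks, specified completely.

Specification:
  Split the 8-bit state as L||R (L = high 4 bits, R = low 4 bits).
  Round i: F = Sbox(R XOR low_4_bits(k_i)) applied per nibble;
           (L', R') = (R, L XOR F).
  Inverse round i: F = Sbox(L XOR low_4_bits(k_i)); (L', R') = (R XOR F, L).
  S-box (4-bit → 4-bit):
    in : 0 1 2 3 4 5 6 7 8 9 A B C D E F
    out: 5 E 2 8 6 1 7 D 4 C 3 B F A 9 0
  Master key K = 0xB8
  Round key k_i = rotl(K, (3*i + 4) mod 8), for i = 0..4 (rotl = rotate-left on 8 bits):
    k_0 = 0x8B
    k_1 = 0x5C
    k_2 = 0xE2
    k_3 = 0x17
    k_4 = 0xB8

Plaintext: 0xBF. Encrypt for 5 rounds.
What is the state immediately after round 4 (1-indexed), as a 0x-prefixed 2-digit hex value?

0x53

s_0 = plaintext = 0xBF
s_1 = Round(s_0, k_0) = 0xFD
s_2 = Round(s_1, k_1) = 0xD1
s_3 = Round(s_2, k_2) = 0x15
s_4 = Round(s_3, k_3) = 0x53
s_5 = Round(s_4, k_4) = 0x3E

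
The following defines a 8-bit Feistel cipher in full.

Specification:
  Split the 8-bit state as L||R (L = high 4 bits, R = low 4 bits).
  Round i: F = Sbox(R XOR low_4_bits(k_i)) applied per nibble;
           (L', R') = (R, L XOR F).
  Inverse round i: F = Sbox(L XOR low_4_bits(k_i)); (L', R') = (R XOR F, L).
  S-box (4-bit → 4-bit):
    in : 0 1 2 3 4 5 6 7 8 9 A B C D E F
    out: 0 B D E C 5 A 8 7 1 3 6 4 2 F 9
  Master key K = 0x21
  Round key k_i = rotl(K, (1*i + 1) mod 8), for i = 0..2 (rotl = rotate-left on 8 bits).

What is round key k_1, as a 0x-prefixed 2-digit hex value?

K = 0x21
k_0 = rotl(K, (1*0+1) mod 8) = rotl(K, 1) = 0x42
k_1 = rotl(K, (1*1+1) mod 8) = rotl(K, 2) = 0x84

0x84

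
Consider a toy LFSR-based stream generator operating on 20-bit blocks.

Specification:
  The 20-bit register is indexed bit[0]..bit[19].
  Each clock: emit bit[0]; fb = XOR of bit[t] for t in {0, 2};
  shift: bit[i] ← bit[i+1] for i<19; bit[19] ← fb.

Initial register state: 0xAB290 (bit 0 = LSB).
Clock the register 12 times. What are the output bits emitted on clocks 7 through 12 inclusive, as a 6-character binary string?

reg_0 = 0xAB290
clock 1: out=0, reg = 0x55948
clock 2: out=0, reg = 0x2ACA4
clock 3: out=0, reg = 0x95652
clock 4: out=0, reg = 0x4AB29
clock 5: out=1, reg = 0xA5594
clock 6: out=0, reg = 0xD2ACA
clock 7: out=0, reg = 0x69565
clock 8: out=1, reg = 0x34AB2
clock 9: out=0, reg = 0x1A559
clock 10: out=1, reg = 0x8D2AC
clock 11: out=0, reg = 0xC6956
clock 12: out=0, reg = 0xE34AB

010100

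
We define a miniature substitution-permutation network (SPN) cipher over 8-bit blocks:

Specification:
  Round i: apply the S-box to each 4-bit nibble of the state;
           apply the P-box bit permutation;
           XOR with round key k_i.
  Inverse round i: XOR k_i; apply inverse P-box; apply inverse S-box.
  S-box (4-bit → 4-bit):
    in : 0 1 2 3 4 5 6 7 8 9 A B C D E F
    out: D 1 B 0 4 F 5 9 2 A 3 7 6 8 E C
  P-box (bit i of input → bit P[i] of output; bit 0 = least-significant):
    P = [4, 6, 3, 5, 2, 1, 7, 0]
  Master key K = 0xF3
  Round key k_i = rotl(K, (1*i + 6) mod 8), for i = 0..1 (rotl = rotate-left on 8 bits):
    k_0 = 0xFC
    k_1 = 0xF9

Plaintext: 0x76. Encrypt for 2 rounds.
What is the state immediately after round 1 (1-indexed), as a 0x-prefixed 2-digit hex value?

s_0 = plaintext = 0x76
s_1 = Round(s_0, k_0) = 0xE1
s_2 = Round(s_1, k_1) = 0x6A

0xE1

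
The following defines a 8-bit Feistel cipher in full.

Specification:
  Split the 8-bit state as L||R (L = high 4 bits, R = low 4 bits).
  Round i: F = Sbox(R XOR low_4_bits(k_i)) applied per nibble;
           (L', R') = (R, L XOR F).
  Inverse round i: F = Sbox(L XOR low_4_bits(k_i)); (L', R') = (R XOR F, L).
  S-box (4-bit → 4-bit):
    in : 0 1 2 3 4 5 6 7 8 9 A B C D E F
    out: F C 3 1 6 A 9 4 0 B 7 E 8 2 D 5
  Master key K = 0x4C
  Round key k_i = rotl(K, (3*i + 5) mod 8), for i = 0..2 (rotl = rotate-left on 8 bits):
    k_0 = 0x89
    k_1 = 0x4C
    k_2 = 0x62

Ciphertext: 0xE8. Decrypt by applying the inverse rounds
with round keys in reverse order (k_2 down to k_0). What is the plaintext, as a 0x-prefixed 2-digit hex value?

s_0 = ciphertext = 0xE8
s_1 = InvRound(s_0, k_2) = 0x0E
s_2 = InvRound(s_1, k_1) = 0x60
s_3 = InvRound(s_2, k_0) = 0x56

0x56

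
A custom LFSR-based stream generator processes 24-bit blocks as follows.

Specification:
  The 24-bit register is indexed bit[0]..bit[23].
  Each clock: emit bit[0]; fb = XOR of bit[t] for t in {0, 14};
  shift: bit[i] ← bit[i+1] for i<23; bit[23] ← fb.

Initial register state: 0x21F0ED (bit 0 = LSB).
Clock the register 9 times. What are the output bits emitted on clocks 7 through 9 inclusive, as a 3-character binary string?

reg_0 = 0x21F0ED
clock 1: out=1, reg = 0x10F876
clock 2: out=0, reg = 0x887C3B
clock 3: out=1, reg = 0x443E1D
clock 4: out=1, reg = 0xA21F0E
clock 5: out=0, reg = 0x510F87
clock 6: out=1, reg = 0xA887C3
clock 7: out=1, reg = 0xD443E1
clock 8: out=1, reg = 0x6A21F0
clock 9: out=0, reg = 0x3510F8

110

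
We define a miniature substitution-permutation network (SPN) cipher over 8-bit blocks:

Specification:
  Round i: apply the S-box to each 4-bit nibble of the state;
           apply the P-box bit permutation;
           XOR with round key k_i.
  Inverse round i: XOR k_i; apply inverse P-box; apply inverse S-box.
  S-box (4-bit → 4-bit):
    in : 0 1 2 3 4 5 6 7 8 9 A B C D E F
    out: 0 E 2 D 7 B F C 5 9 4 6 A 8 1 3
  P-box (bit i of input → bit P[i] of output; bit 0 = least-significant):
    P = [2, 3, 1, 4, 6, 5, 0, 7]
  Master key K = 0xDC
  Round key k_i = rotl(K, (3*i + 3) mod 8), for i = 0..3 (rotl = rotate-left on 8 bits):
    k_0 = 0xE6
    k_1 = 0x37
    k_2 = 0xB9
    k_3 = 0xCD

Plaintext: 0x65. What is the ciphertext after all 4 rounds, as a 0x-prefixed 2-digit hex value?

0x36

s_0 = plaintext = 0x65
s_1 = Round(s_0, k_0) = 0x1B
s_2 = Round(s_1, k_1) = 0x9C
s_3 = Round(s_2, k_2) = 0x61
s_4 = Round(s_3, k_3) = 0x36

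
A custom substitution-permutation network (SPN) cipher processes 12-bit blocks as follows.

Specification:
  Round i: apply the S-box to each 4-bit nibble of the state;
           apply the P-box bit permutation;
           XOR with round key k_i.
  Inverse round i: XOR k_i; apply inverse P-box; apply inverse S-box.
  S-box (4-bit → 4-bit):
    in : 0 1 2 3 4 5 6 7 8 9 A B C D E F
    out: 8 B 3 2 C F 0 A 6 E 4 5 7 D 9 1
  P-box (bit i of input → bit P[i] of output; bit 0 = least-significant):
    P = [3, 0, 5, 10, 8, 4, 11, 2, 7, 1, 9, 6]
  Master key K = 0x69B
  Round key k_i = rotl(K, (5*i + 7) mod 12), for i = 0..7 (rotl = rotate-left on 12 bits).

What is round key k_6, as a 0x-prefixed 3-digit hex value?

K = 0x69B
k_0 = rotl(K, (5*0+7) mod 12) = rotl(K, 7) = 0xDB4
k_1 = rotl(K, (5*1+7) mod 12) = rotl(K, 0) = 0x69B
k_2 = rotl(K, (5*2+7) mod 12) = rotl(K, 5) = 0x36D
k_3 = rotl(K, (5*3+7) mod 12) = rotl(K, 10) = 0xDA6
k_4 = rotl(K, (5*4+7) mod 12) = rotl(K, 3) = 0x4DB
k_5 = rotl(K, (5*5+7) mod 12) = rotl(K, 8) = 0xB69
k_6 = rotl(K, (5*6+7) mod 12) = rotl(K, 1) = 0xD36

0xD36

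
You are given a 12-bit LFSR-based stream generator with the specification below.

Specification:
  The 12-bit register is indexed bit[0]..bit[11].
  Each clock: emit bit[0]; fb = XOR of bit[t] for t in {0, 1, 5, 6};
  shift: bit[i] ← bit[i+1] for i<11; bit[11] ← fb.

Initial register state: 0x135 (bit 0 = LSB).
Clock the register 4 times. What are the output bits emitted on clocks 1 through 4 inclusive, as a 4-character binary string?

reg_0 = 0x135
clock 1: out=1, reg = 0x09A
clock 2: out=0, reg = 0x84D
clock 3: out=1, reg = 0x426
clock 4: out=0, reg = 0x213

1010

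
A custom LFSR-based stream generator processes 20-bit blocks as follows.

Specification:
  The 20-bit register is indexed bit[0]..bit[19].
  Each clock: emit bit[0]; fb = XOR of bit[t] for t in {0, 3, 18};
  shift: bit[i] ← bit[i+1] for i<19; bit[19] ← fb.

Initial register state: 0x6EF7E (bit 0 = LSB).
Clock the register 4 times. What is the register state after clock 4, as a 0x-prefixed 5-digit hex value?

0x06EF7

reg_0 = 0x6EF7E
clock 1: out=0, reg = 0x377BF
clock 2: out=1, reg = 0x1BBDF
clock 3: out=1, reg = 0x0DDEF
clock 4: out=1, reg = 0x06EF7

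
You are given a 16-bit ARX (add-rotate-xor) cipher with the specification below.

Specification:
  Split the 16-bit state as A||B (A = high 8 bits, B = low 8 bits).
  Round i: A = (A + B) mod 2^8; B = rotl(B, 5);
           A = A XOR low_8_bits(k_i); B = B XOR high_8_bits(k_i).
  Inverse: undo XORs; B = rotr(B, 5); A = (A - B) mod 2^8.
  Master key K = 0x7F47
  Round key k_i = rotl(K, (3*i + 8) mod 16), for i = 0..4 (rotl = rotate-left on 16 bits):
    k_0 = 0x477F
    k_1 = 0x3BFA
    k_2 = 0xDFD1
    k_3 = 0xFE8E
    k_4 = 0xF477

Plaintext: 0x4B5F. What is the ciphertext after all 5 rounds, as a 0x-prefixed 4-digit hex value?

s_0 = plaintext = 0x4B5F
s_1 = Round(s_0, k_0) = 0xD5AC
s_2 = Round(s_1, k_1) = 0x7BAE
s_3 = Round(s_2, k_2) = 0xF80A
s_4 = Round(s_3, k_3) = 0x8CBF
s_5 = Round(s_4, k_4) = 0x3C03

0x3C03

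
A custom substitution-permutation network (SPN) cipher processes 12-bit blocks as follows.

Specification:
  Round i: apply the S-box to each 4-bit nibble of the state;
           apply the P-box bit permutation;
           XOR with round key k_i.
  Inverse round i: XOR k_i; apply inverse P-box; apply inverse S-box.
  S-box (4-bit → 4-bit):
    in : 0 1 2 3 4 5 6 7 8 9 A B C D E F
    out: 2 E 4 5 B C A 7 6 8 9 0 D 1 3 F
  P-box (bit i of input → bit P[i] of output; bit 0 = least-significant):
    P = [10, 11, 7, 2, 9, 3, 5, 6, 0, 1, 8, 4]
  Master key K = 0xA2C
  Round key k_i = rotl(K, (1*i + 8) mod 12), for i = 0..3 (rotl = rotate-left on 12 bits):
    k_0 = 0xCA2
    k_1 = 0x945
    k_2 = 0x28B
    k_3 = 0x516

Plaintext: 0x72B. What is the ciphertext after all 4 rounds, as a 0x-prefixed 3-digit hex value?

0xDEA

s_0 = plaintext = 0x72B
s_1 = Round(s_0, k_0) = 0xD81
s_2 = Round(s_1, k_1) = 0x1E8
s_3 = Round(s_2, k_2) = 0x911
s_4 = Round(s_3, k_3) = 0xDEA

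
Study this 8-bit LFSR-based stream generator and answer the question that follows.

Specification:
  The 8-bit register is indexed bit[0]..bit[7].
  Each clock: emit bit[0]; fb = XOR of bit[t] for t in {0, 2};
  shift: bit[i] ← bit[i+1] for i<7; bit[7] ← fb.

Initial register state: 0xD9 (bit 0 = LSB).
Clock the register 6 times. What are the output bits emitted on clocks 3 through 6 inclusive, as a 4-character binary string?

reg_0 = 0xD9
clock 1: out=1, reg = 0xEC
clock 2: out=0, reg = 0xF6
clock 3: out=0, reg = 0xFB
clock 4: out=1, reg = 0xFD
clock 5: out=1, reg = 0x7E
clock 6: out=0, reg = 0xBF

0110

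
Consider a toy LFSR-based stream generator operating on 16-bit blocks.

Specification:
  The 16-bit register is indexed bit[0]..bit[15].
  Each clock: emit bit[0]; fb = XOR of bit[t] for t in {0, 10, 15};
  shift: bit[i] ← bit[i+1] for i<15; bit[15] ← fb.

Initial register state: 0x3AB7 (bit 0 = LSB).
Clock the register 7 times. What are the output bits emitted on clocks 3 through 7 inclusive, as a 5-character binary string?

10110

reg_0 = 0x3AB7
clock 1: out=1, reg = 0x9D5B
clock 2: out=1, reg = 0xCEAD
clock 3: out=1, reg = 0xE756
clock 4: out=0, reg = 0x73AB
clock 5: out=1, reg = 0xB9D5
clock 6: out=1, reg = 0x5CEA
clock 7: out=0, reg = 0xAE75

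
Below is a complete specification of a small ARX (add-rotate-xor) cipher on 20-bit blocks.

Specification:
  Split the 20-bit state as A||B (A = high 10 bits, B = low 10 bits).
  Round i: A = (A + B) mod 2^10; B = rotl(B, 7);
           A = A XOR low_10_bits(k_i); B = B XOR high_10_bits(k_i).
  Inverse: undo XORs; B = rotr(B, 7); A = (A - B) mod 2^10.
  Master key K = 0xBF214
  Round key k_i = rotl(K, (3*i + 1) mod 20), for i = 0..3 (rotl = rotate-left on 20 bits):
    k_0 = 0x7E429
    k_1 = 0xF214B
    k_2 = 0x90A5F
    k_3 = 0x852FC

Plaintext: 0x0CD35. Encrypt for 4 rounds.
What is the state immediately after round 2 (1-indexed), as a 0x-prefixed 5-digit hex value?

s_0 = plaintext = 0x0CD35
s_1 = Round(s_0, k_0) = 0x5075F
s_2 = Round(s_1, k_1) = 0x7AC23
s_3 = Round(s_2, k_2) = 0x147C6
s_4 = Round(s_3, k_3) = 0xBAD6C

0x7AC23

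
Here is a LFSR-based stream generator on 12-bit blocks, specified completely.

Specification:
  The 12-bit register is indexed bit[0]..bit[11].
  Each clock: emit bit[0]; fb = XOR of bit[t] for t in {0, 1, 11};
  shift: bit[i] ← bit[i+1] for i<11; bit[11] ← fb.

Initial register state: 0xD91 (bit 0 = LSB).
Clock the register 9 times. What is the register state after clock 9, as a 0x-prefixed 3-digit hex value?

reg_0 = 0xD91
clock 1: out=1, reg = 0x6C8
clock 2: out=0, reg = 0x364
clock 3: out=0, reg = 0x1B2
clock 4: out=0, reg = 0x8D9
clock 5: out=1, reg = 0x46C
clock 6: out=0, reg = 0x236
clock 7: out=0, reg = 0x91B
clock 8: out=1, reg = 0xC8D
clock 9: out=1, reg = 0x646

0x646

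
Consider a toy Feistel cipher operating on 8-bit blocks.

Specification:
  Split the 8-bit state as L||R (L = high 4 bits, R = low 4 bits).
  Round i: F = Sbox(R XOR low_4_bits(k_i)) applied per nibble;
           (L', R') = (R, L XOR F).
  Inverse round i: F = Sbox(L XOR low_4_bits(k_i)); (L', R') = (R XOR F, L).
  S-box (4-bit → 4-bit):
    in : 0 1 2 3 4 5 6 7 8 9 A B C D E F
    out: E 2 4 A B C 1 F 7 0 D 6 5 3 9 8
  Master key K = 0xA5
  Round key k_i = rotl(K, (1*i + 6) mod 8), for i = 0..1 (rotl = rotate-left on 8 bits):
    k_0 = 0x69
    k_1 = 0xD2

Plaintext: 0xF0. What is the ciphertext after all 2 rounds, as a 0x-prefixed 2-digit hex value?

0xF3

s_0 = plaintext = 0xF0
s_1 = Round(s_0, k_0) = 0x0F
s_2 = Round(s_1, k_1) = 0xF3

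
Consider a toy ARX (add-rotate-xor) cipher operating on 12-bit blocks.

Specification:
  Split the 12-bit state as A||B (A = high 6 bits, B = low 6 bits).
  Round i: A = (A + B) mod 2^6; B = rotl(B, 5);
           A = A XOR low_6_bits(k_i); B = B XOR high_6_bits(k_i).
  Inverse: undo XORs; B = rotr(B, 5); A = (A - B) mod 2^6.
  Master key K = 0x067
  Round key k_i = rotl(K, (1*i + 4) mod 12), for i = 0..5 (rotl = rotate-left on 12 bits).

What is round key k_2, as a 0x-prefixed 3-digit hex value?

K = 0x067
k_0 = rotl(K, (1*0+4) mod 12) = rotl(K, 4) = 0x670
k_1 = rotl(K, (1*1+4) mod 12) = rotl(K, 5) = 0xCE0
k_2 = rotl(K, (1*2+4) mod 12) = rotl(K, 6) = 0x9C1

0x9C1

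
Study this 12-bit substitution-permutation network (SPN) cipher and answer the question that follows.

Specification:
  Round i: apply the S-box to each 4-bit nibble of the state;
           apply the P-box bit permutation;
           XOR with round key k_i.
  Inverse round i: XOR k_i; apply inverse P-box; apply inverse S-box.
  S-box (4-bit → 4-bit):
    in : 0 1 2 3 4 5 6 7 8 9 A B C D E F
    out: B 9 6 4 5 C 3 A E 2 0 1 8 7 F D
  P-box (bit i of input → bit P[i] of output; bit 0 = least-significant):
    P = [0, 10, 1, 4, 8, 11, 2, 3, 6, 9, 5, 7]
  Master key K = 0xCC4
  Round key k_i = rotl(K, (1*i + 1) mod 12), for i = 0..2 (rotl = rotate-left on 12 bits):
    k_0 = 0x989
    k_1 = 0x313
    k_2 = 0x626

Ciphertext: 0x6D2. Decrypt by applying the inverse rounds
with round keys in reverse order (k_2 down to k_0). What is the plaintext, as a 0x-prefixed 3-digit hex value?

s_0 = ciphertext = 0x6D2
s_1 = InvRound(s_0, k_2) = 0xF3C
s_2 = InvRound(s_1, k_1) = 0x38D
s_3 = InvRound(s_2, k_0) = 0x92A

0x92A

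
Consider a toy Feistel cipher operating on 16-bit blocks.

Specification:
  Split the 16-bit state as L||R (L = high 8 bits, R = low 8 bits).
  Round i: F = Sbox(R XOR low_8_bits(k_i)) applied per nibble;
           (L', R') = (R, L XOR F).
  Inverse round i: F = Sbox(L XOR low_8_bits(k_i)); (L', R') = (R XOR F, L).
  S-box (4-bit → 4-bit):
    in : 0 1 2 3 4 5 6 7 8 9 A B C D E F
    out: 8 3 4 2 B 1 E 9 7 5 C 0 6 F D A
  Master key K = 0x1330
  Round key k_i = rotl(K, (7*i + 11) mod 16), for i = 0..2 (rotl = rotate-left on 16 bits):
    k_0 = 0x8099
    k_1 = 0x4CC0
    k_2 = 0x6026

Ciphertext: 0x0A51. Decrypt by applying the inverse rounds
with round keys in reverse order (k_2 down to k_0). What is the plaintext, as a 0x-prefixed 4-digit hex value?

s_0 = ciphertext = 0x0A51
s_1 = InvRound(s_0, k_2) = 0x170A
s_2 = InvRound(s_1, k_1) = 0xF317
s_3 = InvRound(s_2, k_0) = 0xFBF3

0xFBF3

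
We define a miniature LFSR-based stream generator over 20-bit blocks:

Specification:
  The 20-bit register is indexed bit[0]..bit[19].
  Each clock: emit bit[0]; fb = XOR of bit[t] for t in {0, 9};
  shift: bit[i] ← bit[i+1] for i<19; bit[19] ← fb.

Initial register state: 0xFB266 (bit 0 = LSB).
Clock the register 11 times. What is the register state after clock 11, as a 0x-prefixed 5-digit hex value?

reg_0 = 0xFB266
clock 1: out=0, reg = 0xFD933
clock 2: out=1, reg = 0xFEC99
clock 3: out=1, reg = 0xFF64C
clock 4: out=0, reg = 0xFFB26
clock 5: out=0, reg = 0xFFD93
clock 6: out=1, reg = 0xFFEC9
clock 7: out=1, reg = 0x7FF64
clock 8: out=0, reg = 0xBFFB2
clock 9: out=0, reg = 0xDFFD9
clock 10: out=1, reg = 0x6FFEC
clock 11: out=0, reg = 0xB7FF6

0xB7FF6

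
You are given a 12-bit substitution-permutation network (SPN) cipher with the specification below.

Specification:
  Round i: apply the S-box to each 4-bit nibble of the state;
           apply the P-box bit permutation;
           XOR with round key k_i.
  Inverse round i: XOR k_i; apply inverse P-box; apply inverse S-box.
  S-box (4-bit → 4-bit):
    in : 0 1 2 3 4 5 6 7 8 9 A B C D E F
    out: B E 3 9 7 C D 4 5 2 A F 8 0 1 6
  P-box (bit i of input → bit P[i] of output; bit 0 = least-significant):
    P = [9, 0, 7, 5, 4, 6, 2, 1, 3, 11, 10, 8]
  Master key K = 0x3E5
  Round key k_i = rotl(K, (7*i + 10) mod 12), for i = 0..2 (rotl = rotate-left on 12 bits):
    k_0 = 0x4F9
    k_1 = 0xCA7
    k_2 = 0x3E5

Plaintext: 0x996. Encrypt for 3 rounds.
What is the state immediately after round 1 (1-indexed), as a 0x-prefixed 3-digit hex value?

s_0 = plaintext = 0x996
s_1 = Round(s_0, k_0) = 0xE19
s_2 = Round(s_1, k_1) = 0xCE8
s_3 = Round(s_2, k_2) = 0x075

0xE19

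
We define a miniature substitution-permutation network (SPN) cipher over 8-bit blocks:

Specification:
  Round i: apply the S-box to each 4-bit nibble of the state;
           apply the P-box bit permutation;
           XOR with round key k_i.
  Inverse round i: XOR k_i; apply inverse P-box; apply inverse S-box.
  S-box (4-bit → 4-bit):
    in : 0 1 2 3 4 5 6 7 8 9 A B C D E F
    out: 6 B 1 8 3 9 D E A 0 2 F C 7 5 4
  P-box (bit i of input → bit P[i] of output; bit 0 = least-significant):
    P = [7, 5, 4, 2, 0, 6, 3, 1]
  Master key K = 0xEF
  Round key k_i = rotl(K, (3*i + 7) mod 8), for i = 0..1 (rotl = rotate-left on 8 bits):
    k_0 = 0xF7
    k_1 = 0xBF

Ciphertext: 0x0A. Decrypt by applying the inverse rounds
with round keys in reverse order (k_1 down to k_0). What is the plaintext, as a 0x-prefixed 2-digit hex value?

0x06

s_0 = ciphertext = 0x0A
s_1 = InvRound(s_0, k_1) = 0x2B
s_2 = InvRound(s_1, k_0) = 0x06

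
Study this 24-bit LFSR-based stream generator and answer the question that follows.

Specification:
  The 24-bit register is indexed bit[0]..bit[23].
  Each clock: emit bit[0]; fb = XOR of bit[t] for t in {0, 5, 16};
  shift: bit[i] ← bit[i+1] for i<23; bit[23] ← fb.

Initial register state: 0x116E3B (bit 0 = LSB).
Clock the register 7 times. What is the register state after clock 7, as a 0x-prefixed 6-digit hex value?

0xB622DC

reg_0 = 0x116E3B
clock 1: out=1, reg = 0x88B71D
clock 2: out=1, reg = 0xC45B8E
clock 3: out=0, reg = 0x622DC7
clock 4: out=1, reg = 0xB116E3
clock 5: out=1, reg = 0xD88B71
clock 6: out=1, reg = 0x6C45B8
clock 7: out=0, reg = 0xB622DC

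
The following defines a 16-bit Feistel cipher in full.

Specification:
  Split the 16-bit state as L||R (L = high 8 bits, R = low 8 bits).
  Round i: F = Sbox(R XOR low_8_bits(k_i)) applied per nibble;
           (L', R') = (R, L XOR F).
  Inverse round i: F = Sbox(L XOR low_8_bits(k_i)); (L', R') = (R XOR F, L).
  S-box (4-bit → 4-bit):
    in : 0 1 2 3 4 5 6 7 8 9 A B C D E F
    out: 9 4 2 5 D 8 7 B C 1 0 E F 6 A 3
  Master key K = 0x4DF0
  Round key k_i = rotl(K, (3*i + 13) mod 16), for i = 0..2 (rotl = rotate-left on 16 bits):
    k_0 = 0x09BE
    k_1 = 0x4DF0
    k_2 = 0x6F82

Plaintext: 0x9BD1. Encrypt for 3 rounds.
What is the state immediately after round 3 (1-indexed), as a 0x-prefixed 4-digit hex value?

0x9DAB

s_0 = plaintext = 0x9BD1
s_1 = Round(s_0, k_0) = 0xD1E8
s_2 = Round(s_1, k_1) = 0xE89D
s_3 = Round(s_2, k_2) = 0x9DAB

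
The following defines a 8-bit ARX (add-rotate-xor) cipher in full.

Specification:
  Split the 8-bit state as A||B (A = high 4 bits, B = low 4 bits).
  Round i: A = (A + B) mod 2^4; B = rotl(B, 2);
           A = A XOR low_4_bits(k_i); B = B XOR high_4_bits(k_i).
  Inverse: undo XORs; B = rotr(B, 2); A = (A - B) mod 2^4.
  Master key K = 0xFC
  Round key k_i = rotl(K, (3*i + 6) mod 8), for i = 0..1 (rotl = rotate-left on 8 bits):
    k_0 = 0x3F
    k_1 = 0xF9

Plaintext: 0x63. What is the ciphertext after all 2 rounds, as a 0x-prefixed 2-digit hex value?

0xC0

s_0 = plaintext = 0x63
s_1 = Round(s_0, k_0) = 0x6F
s_2 = Round(s_1, k_1) = 0xC0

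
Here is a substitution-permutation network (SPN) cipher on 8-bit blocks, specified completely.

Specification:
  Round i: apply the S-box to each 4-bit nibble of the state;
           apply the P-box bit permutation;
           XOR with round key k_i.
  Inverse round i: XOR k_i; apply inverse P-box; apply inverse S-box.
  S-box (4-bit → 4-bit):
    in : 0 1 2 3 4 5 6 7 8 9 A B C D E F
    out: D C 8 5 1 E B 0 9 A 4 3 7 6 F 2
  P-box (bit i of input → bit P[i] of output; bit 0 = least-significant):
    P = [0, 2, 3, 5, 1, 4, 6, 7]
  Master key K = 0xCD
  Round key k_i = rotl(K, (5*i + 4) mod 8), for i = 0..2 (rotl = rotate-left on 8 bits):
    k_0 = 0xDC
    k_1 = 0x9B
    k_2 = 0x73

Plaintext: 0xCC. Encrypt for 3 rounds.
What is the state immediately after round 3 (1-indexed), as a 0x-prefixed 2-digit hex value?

s_0 = plaintext = 0xCC
s_1 = Round(s_0, k_0) = 0x83
s_2 = Round(s_1, k_1) = 0x10
s_3 = Round(s_2, k_2) = 0x9A

0x9A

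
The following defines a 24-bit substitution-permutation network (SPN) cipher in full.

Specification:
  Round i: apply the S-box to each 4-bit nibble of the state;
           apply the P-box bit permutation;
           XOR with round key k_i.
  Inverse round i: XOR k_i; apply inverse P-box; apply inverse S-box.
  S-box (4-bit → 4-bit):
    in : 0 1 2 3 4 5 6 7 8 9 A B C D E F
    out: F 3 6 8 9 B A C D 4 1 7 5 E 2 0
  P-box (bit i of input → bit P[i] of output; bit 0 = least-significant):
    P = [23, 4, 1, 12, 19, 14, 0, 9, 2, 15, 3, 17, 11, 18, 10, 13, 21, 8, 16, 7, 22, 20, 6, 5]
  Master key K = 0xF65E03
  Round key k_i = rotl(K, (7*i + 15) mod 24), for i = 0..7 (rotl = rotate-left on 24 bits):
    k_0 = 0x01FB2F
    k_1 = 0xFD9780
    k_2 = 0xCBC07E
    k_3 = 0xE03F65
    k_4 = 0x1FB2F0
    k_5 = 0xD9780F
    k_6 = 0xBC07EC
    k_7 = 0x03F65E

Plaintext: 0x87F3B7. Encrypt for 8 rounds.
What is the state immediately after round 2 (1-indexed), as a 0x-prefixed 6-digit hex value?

s_0 = plaintext = 0x87F3B7
s_1 = Round(s_0, k_0) = 0x4AABCC
s_2 = Round(s_1, k_1) = 0x151FAF
s_3 = Round(s_2, k_2) = 0xB7C9FE
s_4 = Round(s_3, k_3) = 0xB133BD
s_5 = Round(s_4, k_4) = 0x65C3A3
s_6 = Round(s_5, k_5) = 0xE365AF
s_7 = Round(s_6, k_6) = 0xA2A768
s_8 = Round(s_7, k_7) = 0xC0AD54

0x151FAF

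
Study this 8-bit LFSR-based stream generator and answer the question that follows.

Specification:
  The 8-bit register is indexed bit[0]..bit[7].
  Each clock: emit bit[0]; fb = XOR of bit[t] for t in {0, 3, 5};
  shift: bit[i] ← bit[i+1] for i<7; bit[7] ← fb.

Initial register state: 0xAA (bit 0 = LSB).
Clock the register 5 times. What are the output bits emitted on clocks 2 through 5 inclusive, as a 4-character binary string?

reg_0 = 0xAA
clock 1: out=0, reg = 0x55
clock 2: out=1, reg = 0xAA
clock 3: out=0, reg = 0x55
clock 4: out=1, reg = 0xAA
clock 5: out=0, reg = 0x55

1010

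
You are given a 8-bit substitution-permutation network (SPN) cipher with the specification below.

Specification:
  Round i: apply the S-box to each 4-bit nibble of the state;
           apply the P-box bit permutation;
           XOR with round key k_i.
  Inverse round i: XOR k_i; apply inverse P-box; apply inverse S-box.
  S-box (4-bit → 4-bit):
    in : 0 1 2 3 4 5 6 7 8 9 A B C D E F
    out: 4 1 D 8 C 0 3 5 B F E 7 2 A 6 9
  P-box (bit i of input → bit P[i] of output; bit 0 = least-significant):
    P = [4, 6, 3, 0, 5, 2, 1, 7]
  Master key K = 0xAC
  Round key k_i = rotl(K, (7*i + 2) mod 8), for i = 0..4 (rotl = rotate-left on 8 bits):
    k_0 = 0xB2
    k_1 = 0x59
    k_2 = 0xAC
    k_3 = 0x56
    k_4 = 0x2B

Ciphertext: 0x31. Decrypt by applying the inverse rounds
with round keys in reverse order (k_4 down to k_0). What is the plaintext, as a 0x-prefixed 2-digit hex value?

0x02

s_0 = ciphertext = 0x31
s_1 = InvRound(s_0, k_4) = 0x07
s_2 = InvRound(s_1, k_3) = 0x58
s_3 = InvRound(s_2, k_2) = 0x86
s_4 = InvRound(s_3, k_1) = 0xA9
s_5 = InvRound(s_4, k_0) = 0x02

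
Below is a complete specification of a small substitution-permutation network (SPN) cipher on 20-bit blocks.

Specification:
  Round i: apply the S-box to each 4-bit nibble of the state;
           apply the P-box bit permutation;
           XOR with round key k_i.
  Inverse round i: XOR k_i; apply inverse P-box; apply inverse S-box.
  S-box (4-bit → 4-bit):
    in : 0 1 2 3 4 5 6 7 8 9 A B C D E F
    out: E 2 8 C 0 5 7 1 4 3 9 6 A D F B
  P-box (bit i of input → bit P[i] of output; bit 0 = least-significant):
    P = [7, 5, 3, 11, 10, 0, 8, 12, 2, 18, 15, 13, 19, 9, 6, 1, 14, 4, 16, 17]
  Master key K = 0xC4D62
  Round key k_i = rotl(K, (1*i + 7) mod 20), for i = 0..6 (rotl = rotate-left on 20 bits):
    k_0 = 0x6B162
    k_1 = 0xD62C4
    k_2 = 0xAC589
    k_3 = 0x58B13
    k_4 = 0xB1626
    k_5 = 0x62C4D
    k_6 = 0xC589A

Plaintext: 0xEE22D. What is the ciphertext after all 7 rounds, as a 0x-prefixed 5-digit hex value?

s_0 = plaintext = 0xEE22D
s_1 = Round(s_0, k_0) = 0xDCBB8
s_2 = Round(s_1, k_1) = 0xAA1CF
s_3 = Round(s_2, k_2) = 0x49D2A
s_4 = Round(s_3, k_3) = 0xD3197
s_5 = Round(s_4, k_4) = 0xC52E5
s_6 = Round(s_5, k_5) = 0xC1994
s_7 = Round(s_6, k_6) = 0xA5E8F

0xA5E8F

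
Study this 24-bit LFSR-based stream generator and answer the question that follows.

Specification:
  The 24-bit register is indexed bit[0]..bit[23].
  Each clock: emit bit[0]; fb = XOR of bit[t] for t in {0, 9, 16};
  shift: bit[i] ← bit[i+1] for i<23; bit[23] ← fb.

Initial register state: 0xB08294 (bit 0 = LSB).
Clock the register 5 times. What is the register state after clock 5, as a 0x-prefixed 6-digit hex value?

0x2D8414

reg_0 = 0xB08294
clock 1: out=0, reg = 0xD8414A
clock 2: out=0, reg = 0x6C20A5
clock 3: out=1, reg = 0xB61052
clock 4: out=0, reg = 0x5B0829
clock 5: out=1, reg = 0x2D8414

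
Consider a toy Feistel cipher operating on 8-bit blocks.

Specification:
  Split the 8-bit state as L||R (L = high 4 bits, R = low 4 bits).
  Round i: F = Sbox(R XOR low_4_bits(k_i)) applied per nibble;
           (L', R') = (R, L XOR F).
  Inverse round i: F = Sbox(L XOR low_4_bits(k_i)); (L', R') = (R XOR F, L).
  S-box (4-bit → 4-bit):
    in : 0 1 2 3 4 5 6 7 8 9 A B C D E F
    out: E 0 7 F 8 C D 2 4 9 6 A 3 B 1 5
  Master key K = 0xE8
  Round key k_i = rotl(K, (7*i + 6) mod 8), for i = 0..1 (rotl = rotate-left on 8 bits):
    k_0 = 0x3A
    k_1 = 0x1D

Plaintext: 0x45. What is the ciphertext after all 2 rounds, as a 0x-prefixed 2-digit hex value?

0x16

s_0 = plaintext = 0x45
s_1 = Round(s_0, k_0) = 0x51
s_2 = Round(s_1, k_1) = 0x16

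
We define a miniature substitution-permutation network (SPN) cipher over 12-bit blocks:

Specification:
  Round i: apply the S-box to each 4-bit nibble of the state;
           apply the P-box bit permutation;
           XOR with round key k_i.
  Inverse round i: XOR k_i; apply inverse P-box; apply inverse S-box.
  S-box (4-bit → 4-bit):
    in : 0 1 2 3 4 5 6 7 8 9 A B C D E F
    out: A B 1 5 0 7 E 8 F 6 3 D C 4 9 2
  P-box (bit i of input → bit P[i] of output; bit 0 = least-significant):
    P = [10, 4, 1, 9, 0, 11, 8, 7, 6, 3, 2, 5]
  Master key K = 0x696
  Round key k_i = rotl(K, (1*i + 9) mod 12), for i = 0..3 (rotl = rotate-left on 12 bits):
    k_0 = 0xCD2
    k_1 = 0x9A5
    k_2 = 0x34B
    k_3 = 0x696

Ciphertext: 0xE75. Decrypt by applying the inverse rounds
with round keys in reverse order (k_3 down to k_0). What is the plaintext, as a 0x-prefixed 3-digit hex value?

0x79C

s_0 = ciphertext = 0xE75
s_1 = InvRound(s_0, k_3) = 0xE1D
s_2 = InvRound(s_1, k_2) = 0x395
s_3 = InvRound(s_2, k_1) = 0x7F0
s_4 = InvRound(s_3, k_0) = 0x79C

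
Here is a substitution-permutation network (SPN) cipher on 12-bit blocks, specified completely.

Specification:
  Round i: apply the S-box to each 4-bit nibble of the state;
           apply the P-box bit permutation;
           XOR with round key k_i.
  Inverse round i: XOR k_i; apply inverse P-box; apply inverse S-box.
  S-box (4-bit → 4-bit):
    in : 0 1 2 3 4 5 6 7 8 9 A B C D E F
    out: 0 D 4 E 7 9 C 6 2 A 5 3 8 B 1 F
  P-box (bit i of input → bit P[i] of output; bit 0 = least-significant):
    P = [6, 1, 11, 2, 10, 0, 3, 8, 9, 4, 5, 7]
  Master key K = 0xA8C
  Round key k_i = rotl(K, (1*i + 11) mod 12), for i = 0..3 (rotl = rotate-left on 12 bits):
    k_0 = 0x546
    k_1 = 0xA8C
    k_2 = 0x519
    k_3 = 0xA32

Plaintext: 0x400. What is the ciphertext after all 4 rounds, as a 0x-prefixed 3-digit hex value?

s_0 = plaintext = 0x400
s_1 = Round(s_0, k_0) = 0x776
s_2 = Round(s_1, k_1) = 0x2B1
s_3 = Round(s_2, k_2) = 0x97C
s_4 = Round(s_3, k_3) = 0xAAF

0xAAF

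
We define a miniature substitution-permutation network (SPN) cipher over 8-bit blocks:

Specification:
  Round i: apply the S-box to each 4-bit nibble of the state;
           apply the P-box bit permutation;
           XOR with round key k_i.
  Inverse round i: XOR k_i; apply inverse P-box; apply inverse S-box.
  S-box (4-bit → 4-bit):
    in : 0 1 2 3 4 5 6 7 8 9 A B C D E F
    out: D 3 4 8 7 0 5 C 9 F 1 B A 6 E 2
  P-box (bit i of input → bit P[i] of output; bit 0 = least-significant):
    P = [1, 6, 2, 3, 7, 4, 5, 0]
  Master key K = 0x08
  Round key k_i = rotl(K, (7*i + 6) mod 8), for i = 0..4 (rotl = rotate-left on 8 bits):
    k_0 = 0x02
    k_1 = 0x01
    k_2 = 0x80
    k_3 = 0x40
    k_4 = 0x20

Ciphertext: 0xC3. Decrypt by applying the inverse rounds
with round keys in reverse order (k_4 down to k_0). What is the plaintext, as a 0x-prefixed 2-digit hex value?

s_0 = ciphertext = 0xC3
s_1 = InvRound(s_0, k_4) = 0x01
s_2 = InvRound(s_1, k_3) = 0x3F
s_3 = InvRound(s_2, k_2) = 0x90
s_4 = InvRound(s_3, k_1) = 0xB5
s_5 = InvRound(s_4, k_0) = 0x96

0x96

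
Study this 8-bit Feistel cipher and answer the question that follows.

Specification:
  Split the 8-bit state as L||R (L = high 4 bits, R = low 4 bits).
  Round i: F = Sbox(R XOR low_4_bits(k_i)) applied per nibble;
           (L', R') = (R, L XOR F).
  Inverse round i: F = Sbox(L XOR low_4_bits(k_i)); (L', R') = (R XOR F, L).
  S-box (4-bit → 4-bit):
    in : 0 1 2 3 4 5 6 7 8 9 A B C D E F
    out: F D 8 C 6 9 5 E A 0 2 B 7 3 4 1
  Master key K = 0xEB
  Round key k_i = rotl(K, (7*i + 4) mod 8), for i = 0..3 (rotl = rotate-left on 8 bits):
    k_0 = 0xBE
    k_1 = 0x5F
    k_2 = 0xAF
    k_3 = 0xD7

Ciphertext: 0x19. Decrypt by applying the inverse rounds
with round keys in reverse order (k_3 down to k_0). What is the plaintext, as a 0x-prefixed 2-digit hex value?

0xF4

s_0 = ciphertext = 0x19
s_1 = InvRound(s_0, k_3) = 0xC1
s_2 = InvRound(s_1, k_2) = 0xDC
s_3 = InvRound(s_2, k_1) = 0x4D
s_4 = InvRound(s_3, k_0) = 0xF4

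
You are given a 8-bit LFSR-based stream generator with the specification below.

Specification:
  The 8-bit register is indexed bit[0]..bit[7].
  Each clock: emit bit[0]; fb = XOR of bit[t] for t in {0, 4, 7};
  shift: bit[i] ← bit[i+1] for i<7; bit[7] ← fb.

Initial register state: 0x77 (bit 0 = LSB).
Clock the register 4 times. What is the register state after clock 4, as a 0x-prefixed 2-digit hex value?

reg_0 = 0x77
clock 1: out=1, reg = 0x3B
clock 2: out=1, reg = 0x1D
clock 3: out=1, reg = 0x0E
clock 4: out=0, reg = 0x07

0x07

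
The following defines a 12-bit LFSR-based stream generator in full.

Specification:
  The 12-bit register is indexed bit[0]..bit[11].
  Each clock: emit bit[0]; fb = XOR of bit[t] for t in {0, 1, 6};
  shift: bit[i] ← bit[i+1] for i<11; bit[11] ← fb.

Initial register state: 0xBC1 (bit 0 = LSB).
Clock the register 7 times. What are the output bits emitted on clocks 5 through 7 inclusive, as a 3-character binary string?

reg_0 = 0xBC1
clock 1: out=1, reg = 0x5E0
clock 2: out=0, reg = 0xAF0
clock 3: out=0, reg = 0xD78
clock 4: out=0, reg = 0xEBC
clock 5: out=0, reg = 0x75E
clock 6: out=0, reg = 0x3AF
clock 7: out=1, reg = 0x1D7

001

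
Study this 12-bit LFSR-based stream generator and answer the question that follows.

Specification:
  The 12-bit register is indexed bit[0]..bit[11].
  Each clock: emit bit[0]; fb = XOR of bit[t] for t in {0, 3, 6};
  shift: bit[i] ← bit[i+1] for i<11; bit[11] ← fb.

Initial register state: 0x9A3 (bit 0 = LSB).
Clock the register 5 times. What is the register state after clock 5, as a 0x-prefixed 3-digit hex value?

0x8CD

reg_0 = 0x9A3
clock 1: out=1, reg = 0xCD1
clock 2: out=1, reg = 0x668
clock 3: out=0, reg = 0x334
clock 4: out=0, reg = 0x19A
clock 5: out=0, reg = 0x8CD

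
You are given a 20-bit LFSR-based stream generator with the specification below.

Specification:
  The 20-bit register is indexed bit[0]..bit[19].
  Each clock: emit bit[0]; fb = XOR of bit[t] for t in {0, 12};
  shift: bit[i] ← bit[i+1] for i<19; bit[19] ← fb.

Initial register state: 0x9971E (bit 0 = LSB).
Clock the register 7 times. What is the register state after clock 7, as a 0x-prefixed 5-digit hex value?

reg_0 = 0x9971E
clock 1: out=0, reg = 0xCCB8F
clock 2: out=1, reg = 0xE65C7
clock 3: out=1, reg = 0xF32E3
clock 4: out=1, reg = 0x79971
clock 5: out=1, reg = 0x3CCB8
clock 6: out=0, reg = 0x1E65C
clock 7: out=0, reg = 0x0F32E

0x0F32E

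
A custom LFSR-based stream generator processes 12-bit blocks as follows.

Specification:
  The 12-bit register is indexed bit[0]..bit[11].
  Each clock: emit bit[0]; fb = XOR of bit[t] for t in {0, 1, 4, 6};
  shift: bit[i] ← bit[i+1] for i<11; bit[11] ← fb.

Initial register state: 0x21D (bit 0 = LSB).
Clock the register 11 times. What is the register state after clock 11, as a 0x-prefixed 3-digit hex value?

0xF74

reg_0 = 0x21D
clock 1: out=1, reg = 0x10E
clock 2: out=0, reg = 0x887
clock 3: out=1, reg = 0x443
clock 4: out=1, reg = 0xA21
clock 5: out=1, reg = 0xD10
clock 6: out=0, reg = 0xE88
clock 7: out=0, reg = 0x744
clock 8: out=0, reg = 0xBA2
clock 9: out=0, reg = 0xDD1
clock 10: out=1, reg = 0xEE8
clock 11: out=0, reg = 0xF74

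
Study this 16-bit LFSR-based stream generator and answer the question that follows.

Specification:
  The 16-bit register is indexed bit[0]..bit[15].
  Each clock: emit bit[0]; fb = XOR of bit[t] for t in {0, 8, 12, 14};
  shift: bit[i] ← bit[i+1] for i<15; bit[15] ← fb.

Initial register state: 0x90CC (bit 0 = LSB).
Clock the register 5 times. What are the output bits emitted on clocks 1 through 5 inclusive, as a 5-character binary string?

reg_0 = 0x90CC
clock 1: out=0, reg = 0xC866
clock 2: out=0, reg = 0xE433
clock 3: out=1, reg = 0x7219
clock 4: out=1, reg = 0xB90C
clock 5: out=0, reg = 0x5C86

00110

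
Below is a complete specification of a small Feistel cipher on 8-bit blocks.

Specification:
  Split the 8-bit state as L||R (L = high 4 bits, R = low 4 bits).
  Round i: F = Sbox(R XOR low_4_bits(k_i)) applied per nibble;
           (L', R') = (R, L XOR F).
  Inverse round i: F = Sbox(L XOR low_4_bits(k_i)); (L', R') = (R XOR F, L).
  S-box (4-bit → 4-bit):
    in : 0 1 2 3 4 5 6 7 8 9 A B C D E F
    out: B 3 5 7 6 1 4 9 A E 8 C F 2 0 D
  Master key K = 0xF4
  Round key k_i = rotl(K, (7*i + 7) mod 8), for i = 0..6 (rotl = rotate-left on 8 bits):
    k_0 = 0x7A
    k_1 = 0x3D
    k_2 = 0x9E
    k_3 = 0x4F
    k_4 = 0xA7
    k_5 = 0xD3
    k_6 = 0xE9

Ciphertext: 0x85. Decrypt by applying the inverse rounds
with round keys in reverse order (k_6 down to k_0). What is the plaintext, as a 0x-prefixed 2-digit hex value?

0x76

s_0 = ciphertext = 0x85
s_1 = InvRound(s_0, k_6) = 0x68
s_2 = InvRound(s_1, k_5) = 0x96
s_3 = InvRound(s_2, k_4) = 0x69
s_4 = InvRound(s_3, k_3) = 0x76
s_5 = InvRound(s_4, k_2) = 0x87
s_6 = InvRound(s_5, k_1) = 0x68
s_7 = InvRound(s_6, k_0) = 0x76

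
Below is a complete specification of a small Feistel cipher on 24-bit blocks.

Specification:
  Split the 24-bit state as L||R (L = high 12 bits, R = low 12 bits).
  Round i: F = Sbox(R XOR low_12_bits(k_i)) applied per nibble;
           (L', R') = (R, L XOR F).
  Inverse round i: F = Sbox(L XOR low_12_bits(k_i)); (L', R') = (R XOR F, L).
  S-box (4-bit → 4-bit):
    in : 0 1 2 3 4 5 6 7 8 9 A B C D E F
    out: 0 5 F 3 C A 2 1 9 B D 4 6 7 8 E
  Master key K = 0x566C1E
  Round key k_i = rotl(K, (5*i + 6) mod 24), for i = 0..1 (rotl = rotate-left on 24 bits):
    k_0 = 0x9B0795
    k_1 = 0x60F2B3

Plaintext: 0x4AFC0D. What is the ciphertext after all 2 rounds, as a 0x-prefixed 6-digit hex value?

0x0163D7

s_0 = plaintext = 0x4AFC0D
s_1 = Round(s_0, k_0) = 0xC0D016
s_2 = Round(s_1, k_1) = 0x0163D7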